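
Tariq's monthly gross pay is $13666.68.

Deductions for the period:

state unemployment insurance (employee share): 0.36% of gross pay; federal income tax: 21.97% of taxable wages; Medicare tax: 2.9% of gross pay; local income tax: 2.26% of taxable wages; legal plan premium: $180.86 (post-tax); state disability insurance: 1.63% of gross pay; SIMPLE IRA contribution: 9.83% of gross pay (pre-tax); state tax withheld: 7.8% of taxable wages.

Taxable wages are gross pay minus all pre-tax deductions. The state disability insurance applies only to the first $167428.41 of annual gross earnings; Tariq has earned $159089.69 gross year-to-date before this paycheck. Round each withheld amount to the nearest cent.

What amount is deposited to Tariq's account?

$7613.80

SIMPLE IRA contribution: $13666.68 × 0.0983 = $1343.43
Taxable wages = $13666.68 − $1343.43 = $12323.25
Federal income tax: $12323.25 × 0.2197 = $2707.42
State tax withheld: $12323.25 × 0.078 = $961.21
Local income tax: $12323.25 × 0.0226 = $278.51
State disability insurance: only $167428.41 − $159089.69 = $8338.72 of this check is subject → $8338.72 × 0.0163 = $135.92
State unemployment insurance (employee share): $13666.68 × 0.0036 = $49.20
Medicare tax: $13666.68 × 0.029 = $396.33
Legal plan premium: $180.86
Total deductions = $1343.43 + $2707.42 + $961.21 + $278.51 + $135.92 + $49.20 + $396.33 + $180.86 = $6052.88
Net pay = $13666.68 − $6052.88 = $7613.80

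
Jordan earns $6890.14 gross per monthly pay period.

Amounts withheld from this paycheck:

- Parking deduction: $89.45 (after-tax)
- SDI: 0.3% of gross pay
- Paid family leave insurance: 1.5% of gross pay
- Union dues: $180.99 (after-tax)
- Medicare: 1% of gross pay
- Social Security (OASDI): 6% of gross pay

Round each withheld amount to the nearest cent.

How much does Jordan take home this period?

$6013.37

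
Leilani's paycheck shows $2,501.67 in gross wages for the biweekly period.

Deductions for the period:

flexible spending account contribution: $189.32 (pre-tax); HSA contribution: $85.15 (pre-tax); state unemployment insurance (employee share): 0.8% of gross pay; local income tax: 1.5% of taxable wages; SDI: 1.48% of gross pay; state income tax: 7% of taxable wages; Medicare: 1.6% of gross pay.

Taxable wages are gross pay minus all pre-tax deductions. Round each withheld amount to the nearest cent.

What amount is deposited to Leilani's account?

HSA contribution: $85.15
Flexible spending account contribution: $189.32
Pre-tax total = $85.15 + $189.32 = $274.47
Taxable wages = $2,501.67 − $274.47 = $2,227.20
Local income tax: $2,227.20 × 0.015 = $33.41
State income tax: $2,227.20 × 0.07 = $155.90
Medicare: $2,501.67 × 0.016 = $40.03
SDI: $2,501.67 × 0.0148 = $37.02
State unemployment insurance (employee share): $2,501.67 × 0.008 = $20.01
Total deductions = $85.15 + $189.32 + $33.41 + $155.90 + $40.03 + $37.02 + $20.01 = $560.84
Net pay = $2,501.67 − $560.84 = $1,940.83

$1,940.83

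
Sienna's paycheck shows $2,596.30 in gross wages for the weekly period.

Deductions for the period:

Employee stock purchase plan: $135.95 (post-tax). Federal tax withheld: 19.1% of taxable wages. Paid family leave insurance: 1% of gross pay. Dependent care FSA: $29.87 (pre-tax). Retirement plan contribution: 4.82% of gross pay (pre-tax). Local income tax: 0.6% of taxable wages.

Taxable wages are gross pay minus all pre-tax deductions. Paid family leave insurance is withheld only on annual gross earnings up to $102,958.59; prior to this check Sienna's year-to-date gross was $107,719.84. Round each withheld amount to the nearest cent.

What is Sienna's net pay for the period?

$1,824.40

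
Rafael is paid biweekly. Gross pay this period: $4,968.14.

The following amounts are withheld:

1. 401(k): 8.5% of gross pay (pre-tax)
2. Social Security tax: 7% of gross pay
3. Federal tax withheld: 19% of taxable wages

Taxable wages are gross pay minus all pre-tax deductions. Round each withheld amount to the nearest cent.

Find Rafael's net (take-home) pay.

$3,334.37

401(k): $4,968.14 × 0.085 = $422.29
Taxable wages = $4,968.14 − $422.29 = $4,545.85
Federal tax withheld: $4,545.85 × 0.19 = $863.71
Social Security tax: $4,968.14 × 0.07 = $347.77
Total deductions = $422.29 + $863.71 + $347.77 = $1,633.77
Net pay = $4,968.14 − $1,633.77 = $3,334.37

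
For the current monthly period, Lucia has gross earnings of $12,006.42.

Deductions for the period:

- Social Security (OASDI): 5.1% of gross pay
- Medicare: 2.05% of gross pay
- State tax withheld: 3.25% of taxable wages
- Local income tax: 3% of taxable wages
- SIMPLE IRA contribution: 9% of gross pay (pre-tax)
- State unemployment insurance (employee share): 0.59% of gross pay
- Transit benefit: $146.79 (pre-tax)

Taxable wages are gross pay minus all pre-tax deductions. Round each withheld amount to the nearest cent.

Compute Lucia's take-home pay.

$9,176.06

SIMPLE IRA contribution: $12,006.42 × 0.09 = $1,080.58
Transit benefit: $146.79
Pre-tax total = $1,080.58 + $146.79 = $1,227.37
Taxable wages = $12,006.42 − $1,227.37 = $10,779.05
Local income tax: $10,779.05 × 0.03 = $323.37
State tax withheld: $10,779.05 × 0.0325 = $350.32
Social Security (OASDI): $12,006.42 × 0.051 = $612.33
State unemployment insurance (employee share): $12,006.42 × 0.0059 = $70.84
Medicare: $12,006.42 × 0.0205 = $246.13
Total deductions = $1,080.58 + $146.79 + $323.37 + $350.32 + $612.33 + $70.84 + $246.13 = $2,830.36
Net pay = $12,006.42 − $2,830.36 = $9,176.06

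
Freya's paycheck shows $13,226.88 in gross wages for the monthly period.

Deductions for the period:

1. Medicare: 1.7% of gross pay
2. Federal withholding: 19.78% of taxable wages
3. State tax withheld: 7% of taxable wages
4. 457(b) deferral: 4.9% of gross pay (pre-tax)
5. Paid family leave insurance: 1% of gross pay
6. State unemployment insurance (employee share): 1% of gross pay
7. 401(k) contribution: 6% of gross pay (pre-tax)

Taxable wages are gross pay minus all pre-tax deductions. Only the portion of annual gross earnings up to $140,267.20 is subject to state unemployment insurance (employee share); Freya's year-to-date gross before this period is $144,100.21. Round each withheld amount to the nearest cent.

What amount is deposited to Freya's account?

401(k) contribution: $13,226.88 × 0.06 = $793.61
457(b) deferral: $13,226.88 × 0.049 = $648.12
Pre-tax total = $793.61 + $648.12 = $1,441.73
Taxable wages = $13,226.88 − $1,441.73 = $11,785.15
Federal withholding: $11,785.15 × 0.1978 = $2,331.10
State tax withheld: $11,785.15 × 0.07 = $824.96
Paid family leave insurance: $13,226.88 × 0.01 = $132.27
State unemployment insurance (employee share): annual cap $140,267.20 already reached (YTD $144,100.21), so $0.00
Medicare: $13,226.88 × 0.017 = $224.86
Total deductions = $793.61 + $648.12 + $2,331.10 + $824.96 + $132.27 + $0.00 + $224.86 = $4,954.92
Net pay = $13,226.88 − $4,954.92 = $8,271.96

$8,271.96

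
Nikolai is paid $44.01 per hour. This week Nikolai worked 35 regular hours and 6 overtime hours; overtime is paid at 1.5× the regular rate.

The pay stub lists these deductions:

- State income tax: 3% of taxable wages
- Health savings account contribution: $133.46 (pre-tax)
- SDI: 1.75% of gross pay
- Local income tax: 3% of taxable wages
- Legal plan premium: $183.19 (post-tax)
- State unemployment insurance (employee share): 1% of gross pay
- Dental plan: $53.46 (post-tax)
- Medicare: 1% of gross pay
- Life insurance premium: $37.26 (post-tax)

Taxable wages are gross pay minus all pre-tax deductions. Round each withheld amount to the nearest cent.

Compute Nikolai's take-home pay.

Regular pay: 35 × $44.01 = $1,540.35
Overtime pay: 6 × $44.01 × 1.5 = $396.09
Gross pay = $1,540.35 + $396.09 = $1,936.44
Health savings account contribution: $133.46
Taxable wages = $1,936.44 − $133.46 = $1,802.98
Local income tax: $1,802.98 × 0.03 = $54.09
State income tax: $1,802.98 × 0.03 = $54.09
State unemployment insurance (employee share): $1,936.44 × 0.01 = $19.36
SDI: $1,936.44 × 0.0175 = $33.89
Medicare: $1,936.44 × 0.01 = $19.36
Legal plan premium: $183.19
Dental plan: $53.46
Life insurance premium: $37.26
Total deductions = $133.46 + $54.09 + $54.09 + $19.36 + $33.89 + $19.36 + $183.19 + $53.46 + $37.26 = $588.16
Net pay = $1,936.44 − $588.16 = $1,348.28

$1,348.28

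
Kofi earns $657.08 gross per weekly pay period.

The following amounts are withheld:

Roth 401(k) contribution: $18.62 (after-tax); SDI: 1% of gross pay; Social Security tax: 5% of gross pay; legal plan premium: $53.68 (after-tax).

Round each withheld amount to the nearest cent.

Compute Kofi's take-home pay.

$545.36

SDI: $657.08 × 0.01 = $6.57
Social Security tax: $657.08 × 0.05 = $32.85
Roth 401(k) contribution: $18.62
Legal plan premium: $53.68
Total deductions = $6.57 + $32.85 + $18.62 + $53.68 = $111.72
Net pay = $657.08 − $111.72 = $545.36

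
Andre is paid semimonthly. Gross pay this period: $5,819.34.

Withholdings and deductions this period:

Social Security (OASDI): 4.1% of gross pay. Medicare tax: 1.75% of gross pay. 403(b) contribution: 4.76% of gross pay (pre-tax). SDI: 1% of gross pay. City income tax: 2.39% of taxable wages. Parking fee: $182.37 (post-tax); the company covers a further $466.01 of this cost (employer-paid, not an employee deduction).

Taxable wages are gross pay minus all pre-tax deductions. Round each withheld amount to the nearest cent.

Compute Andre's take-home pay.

$4,828.89

403(b) contribution: $5,819.34 × 0.0476 = $277.00
Taxable wages = $5,819.34 − $277.00 = $5,542.34
City income tax: $5,542.34 × 0.0239 = $132.46
Medicare tax: $5,819.34 × 0.0175 = $101.84
Social Security (OASDI): $5,819.34 × 0.041 = $238.59
SDI: $5,819.34 × 0.01 = $58.19
Parking fee: $182.37
(Employer's $466.01 toward parking fee is not withheld from the employee.)
Total deductions = $277.00 + $132.46 + $101.84 + $238.59 + $58.19 + $182.37 = $990.45
Net pay = $5,819.34 − $990.45 = $4,828.89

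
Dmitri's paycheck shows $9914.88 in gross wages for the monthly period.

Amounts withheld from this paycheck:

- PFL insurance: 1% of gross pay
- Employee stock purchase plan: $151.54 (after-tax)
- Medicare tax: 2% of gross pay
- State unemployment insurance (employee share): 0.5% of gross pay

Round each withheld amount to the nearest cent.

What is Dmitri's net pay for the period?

$9416.32

Medicare tax: $9914.88 × 0.02 = $198.30
PFL insurance: $9914.88 × 0.01 = $99.15
State unemployment insurance (employee share): $9914.88 × 0.005 = $49.57
Employee stock purchase plan: $151.54
Total deductions = $198.30 + $99.15 + $49.57 + $151.54 = $498.56
Net pay = $9914.88 − $498.56 = $9416.32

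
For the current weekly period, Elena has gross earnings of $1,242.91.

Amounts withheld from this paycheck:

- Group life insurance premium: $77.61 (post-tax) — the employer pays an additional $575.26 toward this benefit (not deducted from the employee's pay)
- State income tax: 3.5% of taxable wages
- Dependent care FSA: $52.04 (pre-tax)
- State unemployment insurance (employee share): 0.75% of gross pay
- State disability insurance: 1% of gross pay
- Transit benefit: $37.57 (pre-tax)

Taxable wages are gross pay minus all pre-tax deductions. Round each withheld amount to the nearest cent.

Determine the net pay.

Transit benefit: $37.57
Dependent care FSA: $52.04
Pre-tax total = $37.57 + $52.04 = $89.61
Taxable wages = $1,242.91 − $89.61 = $1,153.30
State income tax: $1,153.30 × 0.035 = $40.37
State disability insurance: $1,242.91 × 0.01 = $12.43
State unemployment insurance (employee share): $1,242.91 × 0.0075 = $9.32
Group life insurance premium: $77.61
(Employer's $575.26 toward group life insurance premium is not withheld from the employee.)
Total deductions = $37.57 + $52.04 + $40.37 + $12.43 + $9.32 + $77.61 = $229.34
Net pay = $1,242.91 − $229.34 = $1,013.57

$1,013.57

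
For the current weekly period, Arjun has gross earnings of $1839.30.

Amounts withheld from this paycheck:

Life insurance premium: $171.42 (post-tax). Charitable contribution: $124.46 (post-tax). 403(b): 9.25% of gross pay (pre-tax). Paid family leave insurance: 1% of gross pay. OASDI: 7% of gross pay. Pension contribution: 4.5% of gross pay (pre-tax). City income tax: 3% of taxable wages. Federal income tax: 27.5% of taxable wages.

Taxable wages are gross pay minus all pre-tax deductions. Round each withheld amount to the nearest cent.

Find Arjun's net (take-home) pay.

403(b): $1839.30 × 0.0925 = $170.14
Pension contribution: $1839.30 × 0.045 = $82.77
Pre-tax total = $170.14 + $82.77 = $252.91
Taxable wages = $1839.30 − $252.91 = $1586.39
Federal income tax: $1586.39 × 0.275 = $436.26
City income tax: $1586.39 × 0.03 = $47.59
OASDI: $1839.30 × 0.07 = $128.75
Paid family leave insurance: $1839.30 × 0.01 = $18.39
Charitable contribution: $124.46
Life insurance premium: $171.42
Total deductions = $170.14 + $82.77 + $436.26 + $47.59 + $128.75 + $18.39 + $124.46 + $171.42 = $1179.78
Net pay = $1839.30 − $1179.78 = $659.52

$659.52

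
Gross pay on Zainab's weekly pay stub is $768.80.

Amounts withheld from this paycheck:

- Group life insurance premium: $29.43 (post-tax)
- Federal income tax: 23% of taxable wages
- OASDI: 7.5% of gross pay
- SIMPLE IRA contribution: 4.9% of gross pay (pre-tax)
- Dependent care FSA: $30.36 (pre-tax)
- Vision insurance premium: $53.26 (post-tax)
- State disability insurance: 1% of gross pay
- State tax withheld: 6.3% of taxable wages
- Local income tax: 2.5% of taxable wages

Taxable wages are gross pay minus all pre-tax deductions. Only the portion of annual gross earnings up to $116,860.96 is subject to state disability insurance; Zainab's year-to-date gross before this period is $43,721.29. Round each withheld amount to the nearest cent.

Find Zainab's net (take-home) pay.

SIMPLE IRA contribution: $768.80 × 0.049 = $37.67
Dependent care FSA: $30.36
Pre-tax total = $37.67 + $30.36 = $68.03
Taxable wages = $768.80 − $68.03 = $700.77
State tax withheld: $700.77 × 0.063 = $44.15
Federal income tax: $700.77 × 0.23 = $161.18
Local income tax: $700.77 × 0.025 = $17.52
State disability insurance: cap not yet reached, full $768.80 is subject → $768.80 × 0.01 = $7.69
OASDI: $768.80 × 0.075 = $57.66
Vision insurance premium: $53.26
Group life insurance premium: $29.43
Total deductions = $37.67 + $30.36 + $44.15 + $161.18 + $17.52 + $7.69 + $57.66 + $53.26 + $29.43 = $438.92
Net pay = $768.80 − $438.92 = $329.88

$329.88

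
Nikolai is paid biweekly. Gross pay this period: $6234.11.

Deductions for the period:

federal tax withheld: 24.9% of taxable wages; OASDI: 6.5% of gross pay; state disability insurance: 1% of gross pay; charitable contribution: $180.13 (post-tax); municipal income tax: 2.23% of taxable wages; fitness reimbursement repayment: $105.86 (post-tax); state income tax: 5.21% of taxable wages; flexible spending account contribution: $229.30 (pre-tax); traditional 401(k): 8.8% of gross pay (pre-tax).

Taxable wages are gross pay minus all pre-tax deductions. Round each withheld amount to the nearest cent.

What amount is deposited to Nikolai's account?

$2938.12

Flexible spending account contribution: $229.30
Traditional 401(k): $6234.11 × 0.088 = $548.60
Pre-tax total = $229.30 + $548.60 = $777.90
Taxable wages = $6234.11 − $777.90 = $5456.21
State income tax: $5456.21 × 0.0521 = $284.27
Municipal income tax: $5456.21 × 0.0223 = $121.67
Federal tax withheld: $5456.21 × 0.249 = $1358.60
OASDI: $6234.11 × 0.065 = $405.22
State disability insurance: $6234.11 × 0.01 = $62.34
Fitness reimbursement repayment: $105.86
Charitable contribution: $180.13
Total deductions = $229.30 + $548.60 + $284.27 + $121.67 + $1358.60 + $405.22 + $62.34 + $105.86 + $180.13 = $3295.99
Net pay = $6234.11 − $3295.99 = $2938.12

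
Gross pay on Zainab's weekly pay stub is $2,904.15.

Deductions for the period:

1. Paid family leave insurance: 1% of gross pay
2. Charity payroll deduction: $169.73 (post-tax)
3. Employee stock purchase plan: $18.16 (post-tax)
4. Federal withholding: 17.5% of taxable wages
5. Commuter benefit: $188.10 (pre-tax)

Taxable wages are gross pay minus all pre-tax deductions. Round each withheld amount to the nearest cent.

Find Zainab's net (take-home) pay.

Commuter benefit: $188.10
Taxable wages = $2,904.15 − $188.10 = $2,716.05
Federal withholding: $2,716.05 × 0.175 = $475.31
Paid family leave insurance: $2,904.15 × 0.01 = $29.04
Employee stock purchase plan: $18.16
Charity payroll deduction: $169.73
Total deductions = $188.10 + $475.31 + $29.04 + $18.16 + $169.73 = $880.34
Net pay = $2,904.15 − $880.34 = $2,023.81

$2,023.81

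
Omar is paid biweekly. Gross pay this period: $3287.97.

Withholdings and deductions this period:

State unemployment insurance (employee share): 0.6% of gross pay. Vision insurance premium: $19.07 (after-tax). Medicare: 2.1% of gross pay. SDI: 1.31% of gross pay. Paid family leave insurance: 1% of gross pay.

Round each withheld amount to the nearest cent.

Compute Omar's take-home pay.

$3104.17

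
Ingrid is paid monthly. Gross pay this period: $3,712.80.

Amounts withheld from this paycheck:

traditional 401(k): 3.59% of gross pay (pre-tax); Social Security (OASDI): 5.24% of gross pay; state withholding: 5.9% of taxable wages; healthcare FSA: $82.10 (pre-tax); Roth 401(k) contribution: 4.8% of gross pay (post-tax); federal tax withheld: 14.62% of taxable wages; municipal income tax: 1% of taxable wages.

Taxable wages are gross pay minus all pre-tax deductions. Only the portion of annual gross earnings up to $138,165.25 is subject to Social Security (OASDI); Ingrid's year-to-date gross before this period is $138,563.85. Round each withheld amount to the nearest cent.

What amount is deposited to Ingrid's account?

Healthcare FSA: $82.10
Traditional 401(k): $3,712.80 × 0.0359 = $133.29
Pre-tax total = $82.10 + $133.29 = $215.39
Taxable wages = $3,712.80 − $215.39 = $3,497.41
Municipal income tax: $3,497.41 × 0.01 = $34.97
State withholding: $3,497.41 × 0.059 = $206.35
Federal tax withheld: $3,497.41 × 0.1462 = $511.32
Social Security (OASDI): annual cap $138,165.25 already reached (YTD $138,563.85), so $0.00
Roth 401(k) contribution: $3,712.80 × 0.048 = $178.21
Total deductions = $82.10 + $133.29 + $34.97 + $206.35 + $511.32 + $0.00 + $178.21 = $1,146.24
Net pay = $3,712.80 − $1,146.24 = $2,566.56

$2,566.56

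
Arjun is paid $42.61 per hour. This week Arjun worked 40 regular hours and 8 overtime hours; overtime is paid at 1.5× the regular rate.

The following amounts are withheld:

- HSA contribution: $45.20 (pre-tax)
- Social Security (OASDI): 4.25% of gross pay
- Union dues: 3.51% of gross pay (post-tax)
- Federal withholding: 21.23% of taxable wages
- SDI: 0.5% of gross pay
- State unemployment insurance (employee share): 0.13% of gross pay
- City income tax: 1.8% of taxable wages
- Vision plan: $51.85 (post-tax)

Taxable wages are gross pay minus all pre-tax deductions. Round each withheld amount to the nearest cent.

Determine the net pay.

$1,432.90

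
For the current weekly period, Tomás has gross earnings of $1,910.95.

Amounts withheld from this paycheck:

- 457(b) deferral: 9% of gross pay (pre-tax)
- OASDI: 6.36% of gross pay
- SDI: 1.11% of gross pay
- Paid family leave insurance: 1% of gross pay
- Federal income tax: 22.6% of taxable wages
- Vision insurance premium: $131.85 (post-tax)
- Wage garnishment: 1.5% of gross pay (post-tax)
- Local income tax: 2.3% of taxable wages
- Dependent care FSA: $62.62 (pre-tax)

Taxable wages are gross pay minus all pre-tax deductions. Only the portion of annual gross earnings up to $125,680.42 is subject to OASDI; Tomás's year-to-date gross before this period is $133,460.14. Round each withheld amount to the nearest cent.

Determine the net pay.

$1,058.10

Dependent care FSA: $62.62
457(b) deferral: $1,910.95 × 0.09 = $171.99
Pre-tax total = $62.62 + $171.99 = $234.61
Taxable wages = $1,910.95 − $234.61 = $1,676.34
Federal income tax: $1,676.34 × 0.226 = $378.85
Local income tax: $1,676.34 × 0.023 = $38.56
SDI: $1,910.95 × 0.0111 = $21.21
OASDI: annual cap $125,680.42 already reached (YTD $133,460.14), so $0.00
Paid family leave insurance: $1,910.95 × 0.01 = $19.11
Vision insurance premium: $131.85
Wage garnishment: $1,910.95 × 0.015 = $28.66
Total deductions = $62.62 + $171.99 + $378.85 + $38.56 + $21.21 + $0.00 + $19.11 + $131.85 + $28.66 = $852.85
Net pay = $1,910.95 − $852.85 = $1,058.10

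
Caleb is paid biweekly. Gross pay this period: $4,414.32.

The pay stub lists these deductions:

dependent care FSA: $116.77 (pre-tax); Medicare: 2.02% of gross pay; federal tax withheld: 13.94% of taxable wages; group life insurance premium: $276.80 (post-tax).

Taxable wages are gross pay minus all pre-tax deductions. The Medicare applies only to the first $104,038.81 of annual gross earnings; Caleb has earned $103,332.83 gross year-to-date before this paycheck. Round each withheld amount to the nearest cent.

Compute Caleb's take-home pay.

Dependent care FSA: $116.77
Taxable wages = $4,414.32 − $116.77 = $4,297.55
Federal tax withheld: $4,297.55 × 0.1394 = $599.08
Medicare: only $104,038.81 − $103,332.83 = $705.98 of this check is subject → $705.98 × 0.0202 = $14.26
Group life insurance premium: $276.80
Total deductions = $116.77 + $599.08 + $14.26 + $276.80 = $1,006.91
Net pay = $4,414.32 − $1,006.91 = $3,407.41

$3,407.41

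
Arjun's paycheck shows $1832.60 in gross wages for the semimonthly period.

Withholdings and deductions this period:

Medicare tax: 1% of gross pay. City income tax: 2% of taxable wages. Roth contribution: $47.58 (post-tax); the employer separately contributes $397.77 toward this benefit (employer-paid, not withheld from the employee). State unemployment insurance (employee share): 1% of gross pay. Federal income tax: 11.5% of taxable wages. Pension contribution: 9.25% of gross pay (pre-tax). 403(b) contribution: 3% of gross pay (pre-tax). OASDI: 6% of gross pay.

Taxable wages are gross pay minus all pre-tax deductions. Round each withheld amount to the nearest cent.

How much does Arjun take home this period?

403(b) contribution: $1832.60 × 0.03 = $54.98
Pension contribution: $1832.60 × 0.0925 = $169.52
Pre-tax total = $54.98 + $169.52 = $224.50
Taxable wages = $1832.60 − $224.50 = $1608.10
Federal income tax: $1608.10 × 0.115 = $184.93
City income tax: $1608.10 × 0.02 = $32.16
OASDI: $1832.60 × 0.06 = $109.96
Medicare tax: $1832.60 × 0.01 = $18.33
State unemployment insurance (employee share): $1832.60 × 0.01 = $18.33
Roth contribution: $47.58
(Employer's $397.77 toward Roth contribution is not withheld from the employee.)
Total deductions = $54.98 + $169.52 + $184.93 + $32.16 + $109.96 + $18.33 + $18.33 + $47.58 = $635.79
Net pay = $1832.60 − $635.79 = $1196.81

$1196.81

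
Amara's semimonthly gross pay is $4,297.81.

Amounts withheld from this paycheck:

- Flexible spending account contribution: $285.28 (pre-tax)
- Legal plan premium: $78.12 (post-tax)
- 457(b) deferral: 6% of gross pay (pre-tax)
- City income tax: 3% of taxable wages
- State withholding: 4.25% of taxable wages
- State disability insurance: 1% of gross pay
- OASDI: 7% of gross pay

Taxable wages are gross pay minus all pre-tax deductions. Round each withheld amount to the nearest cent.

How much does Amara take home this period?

$3,060.50

457(b) deferral: $4,297.81 × 0.06 = $257.87
Flexible spending account contribution: $285.28
Pre-tax total = $257.87 + $285.28 = $543.15
Taxable wages = $4,297.81 − $543.15 = $3,754.66
City income tax: $3,754.66 × 0.03 = $112.64
State withholding: $3,754.66 × 0.0425 = $159.57
OASDI: $4,297.81 × 0.07 = $300.85
State disability insurance: $4,297.81 × 0.01 = $42.98
Legal plan premium: $78.12
Total deductions = $257.87 + $285.28 + $112.64 + $159.57 + $300.85 + $42.98 + $78.12 = $1,237.31
Net pay = $4,297.81 − $1,237.31 = $3,060.50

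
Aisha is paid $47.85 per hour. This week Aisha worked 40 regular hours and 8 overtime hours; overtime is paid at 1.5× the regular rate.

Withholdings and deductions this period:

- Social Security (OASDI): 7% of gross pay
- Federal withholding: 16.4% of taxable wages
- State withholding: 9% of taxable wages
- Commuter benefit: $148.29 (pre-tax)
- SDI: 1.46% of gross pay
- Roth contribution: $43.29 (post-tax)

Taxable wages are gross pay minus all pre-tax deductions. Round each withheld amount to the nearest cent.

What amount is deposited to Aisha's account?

Regular pay: 40 × $47.85 = $1914.00
Overtime pay: 8 × $47.85 × 1.5 = $574.20
Gross pay = $1914.00 + $574.20 = $2488.20
Commuter benefit: $148.29
Taxable wages = $2488.20 − $148.29 = $2339.91
State withholding: $2339.91 × 0.09 = $210.59
Federal withholding: $2339.91 × 0.164 = $383.75
SDI: $2488.20 × 0.0146 = $36.33
Social Security (OASDI): $2488.20 × 0.07 = $174.17
Roth contribution: $43.29
Total deductions = $148.29 + $210.59 + $383.75 + $36.33 + $174.17 + $43.29 = $996.42
Net pay = $2488.20 − $996.42 = $1491.78

$1491.78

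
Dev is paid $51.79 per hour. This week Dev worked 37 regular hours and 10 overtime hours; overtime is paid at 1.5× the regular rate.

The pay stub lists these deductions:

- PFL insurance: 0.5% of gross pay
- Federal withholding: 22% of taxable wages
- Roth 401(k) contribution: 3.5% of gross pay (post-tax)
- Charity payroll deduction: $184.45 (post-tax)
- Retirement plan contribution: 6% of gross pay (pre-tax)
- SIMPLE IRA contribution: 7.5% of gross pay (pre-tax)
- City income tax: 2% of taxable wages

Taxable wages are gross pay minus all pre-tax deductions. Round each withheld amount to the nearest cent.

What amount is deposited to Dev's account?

Regular pay: 37 × $51.79 = $1,916.23
Overtime pay: 10 × $51.79 × 1.5 = $776.85
Gross pay = $1,916.23 + $776.85 = $2,693.08
Retirement plan contribution: $2,693.08 × 0.06 = $161.58
SIMPLE IRA contribution: $2,693.08 × 0.075 = $201.98
Pre-tax total = $161.58 + $201.98 = $363.56
Taxable wages = $2,693.08 − $363.56 = $2,329.52
Federal withholding: $2,329.52 × 0.22 = $512.49
City income tax: $2,329.52 × 0.02 = $46.59
PFL insurance: $2,693.08 × 0.005 = $13.47
Roth 401(k) contribution: $2,693.08 × 0.035 = $94.26
Charity payroll deduction: $184.45
Total deductions = $161.58 + $201.98 + $512.49 + $46.59 + $13.47 + $94.26 + $184.45 = $1,214.82
Net pay = $2,693.08 − $1,214.82 = $1,478.26

$1,478.26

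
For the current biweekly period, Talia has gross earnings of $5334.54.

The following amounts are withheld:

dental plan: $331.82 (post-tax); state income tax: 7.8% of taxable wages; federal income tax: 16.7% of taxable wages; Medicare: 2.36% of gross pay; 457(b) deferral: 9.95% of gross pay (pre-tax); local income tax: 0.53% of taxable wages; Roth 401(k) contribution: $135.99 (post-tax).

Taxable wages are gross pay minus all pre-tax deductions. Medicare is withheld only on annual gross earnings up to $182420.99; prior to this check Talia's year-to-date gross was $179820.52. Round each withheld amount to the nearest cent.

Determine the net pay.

$3072.19

457(b) deferral: $5334.54 × 0.0995 = $530.79
Taxable wages = $5334.54 − $530.79 = $4803.75
Local income tax: $4803.75 × 0.0053 = $25.46
State income tax: $4803.75 × 0.078 = $374.69
Federal income tax: $4803.75 × 0.167 = $802.23
Medicare: only $182420.99 − $179820.52 = $2600.47 of this check is subject → $2600.47 × 0.0236 = $61.37
Dental plan: $331.82
Roth 401(k) contribution: $135.99
Total deductions = $530.79 + $25.46 + $374.69 + $802.23 + $61.37 + $331.82 + $135.99 = $2262.35
Net pay = $5334.54 − $2262.35 = $3072.19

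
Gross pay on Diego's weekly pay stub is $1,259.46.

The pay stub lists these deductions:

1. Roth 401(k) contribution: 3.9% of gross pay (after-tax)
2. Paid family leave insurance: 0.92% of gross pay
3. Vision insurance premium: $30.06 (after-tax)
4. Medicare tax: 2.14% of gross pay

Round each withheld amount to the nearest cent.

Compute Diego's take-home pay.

Paid family leave insurance: $1,259.46 × 0.0092 = $11.59
Medicare tax: $1,259.46 × 0.0214 = $26.95
Vision insurance premium: $30.06
Roth 401(k) contribution: $1,259.46 × 0.039 = $49.12
Total deductions = $11.59 + $26.95 + $30.06 + $49.12 = $117.72
Net pay = $1,259.46 − $117.72 = $1,141.74

$1,141.74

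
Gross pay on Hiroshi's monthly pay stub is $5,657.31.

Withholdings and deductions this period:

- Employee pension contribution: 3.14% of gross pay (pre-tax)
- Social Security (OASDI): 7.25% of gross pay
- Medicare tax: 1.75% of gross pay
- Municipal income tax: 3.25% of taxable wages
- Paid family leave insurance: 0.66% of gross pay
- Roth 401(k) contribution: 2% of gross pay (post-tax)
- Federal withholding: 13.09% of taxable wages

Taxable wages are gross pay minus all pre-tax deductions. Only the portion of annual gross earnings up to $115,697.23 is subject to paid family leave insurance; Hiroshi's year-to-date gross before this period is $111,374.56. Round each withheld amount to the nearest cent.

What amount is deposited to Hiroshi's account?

$3,933.46

Employee pension contribution: $5,657.31 × 0.0314 = $177.64
Taxable wages = $5,657.31 − $177.64 = $5,479.67
Municipal income tax: $5,479.67 × 0.0325 = $178.09
Federal withholding: $5,479.67 × 0.1309 = $717.29
Paid family leave insurance: only $115,697.23 − $111,374.56 = $4,322.67 of this check is subject → $4,322.67 × 0.0066 = $28.53
Social Security (OASDI): $5,657.31 × 0.0725 = $410.15
Medicare tax: $5,657.31 × 0.0175 = $99.00
Roth 401(k) contribution: $5,657.31 × 0.02 = $113.15
Total deductions = $177.64 + $178.09 + $717.29 + $28.53 + $410.15 + $99.00 + $113.15 = $1,723.85
Net pay = $5,657.31 − $1,723.85 = $3,933.46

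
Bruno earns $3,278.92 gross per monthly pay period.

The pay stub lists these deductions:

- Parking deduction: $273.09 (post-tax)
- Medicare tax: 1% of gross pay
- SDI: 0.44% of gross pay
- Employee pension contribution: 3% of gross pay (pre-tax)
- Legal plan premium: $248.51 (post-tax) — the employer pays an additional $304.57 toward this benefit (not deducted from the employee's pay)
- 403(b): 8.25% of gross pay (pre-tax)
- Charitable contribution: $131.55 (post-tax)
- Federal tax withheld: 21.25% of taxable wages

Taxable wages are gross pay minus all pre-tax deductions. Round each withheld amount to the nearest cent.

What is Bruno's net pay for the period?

403(b): $3,278.92 × 0.0825 = $270.51
Employee pension contribution: $3,278.92 × 0.03 = $98.37
Pre-tax total = $270.51 + $98.37 = $368.88
Taxable wages = $3,278.92 − $368.88 = $2,910.04
Federal tax withheld: $2,910.04 × 0.2125 = $618.38
Medicare tax: $3,278.92 × 0.01 = $32.79
SDI: $3,278.92 × 0.0044 = $14.43
Charitable contribution: $131.55
Parking deduction: $273.09
Legal plan premium: $248.51
(Employer's $304.57 toward legal plan premium is not withheld from the employee.)
Total deductions = $270.51 + $98.37 + $618.38 + $32.79 + $14.43 + $131.55 + $273.09 + $248.51 = $1,687.63
Net pay = $3,278.92 − $1,687.63 = $1,591.29

$1,591.29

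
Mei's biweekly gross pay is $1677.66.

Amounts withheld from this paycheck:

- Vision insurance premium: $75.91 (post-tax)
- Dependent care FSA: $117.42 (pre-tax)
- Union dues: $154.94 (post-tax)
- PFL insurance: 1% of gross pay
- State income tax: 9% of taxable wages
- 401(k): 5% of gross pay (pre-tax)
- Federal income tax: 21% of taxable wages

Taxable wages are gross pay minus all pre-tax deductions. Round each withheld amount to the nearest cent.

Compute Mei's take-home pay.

$785.82

401(k): $1677.66 × 0.05 = $83.88
Dependent care FSA: $117.42
Pre-tax total = $83.88 + $117.42 = $201.30
Taxable wages = $1677.66 − $201.30 = $1476.36
State income tax: $1476.36 × 0.09 = $132.87
Federal income tax: $1476.36 × 0.21 = $310.04
PFL insurance: $1677.66 × 0.01 = $16.78
Union dues: $154.94
Vision insurance premium: $75.91
Total deductions = $83.88 + $117.42 + $132.87 + $310.04 + $16.78 + $154.94 + $75.91 = $891.84
Net pay = $1677.66 − $891.84 = $785.82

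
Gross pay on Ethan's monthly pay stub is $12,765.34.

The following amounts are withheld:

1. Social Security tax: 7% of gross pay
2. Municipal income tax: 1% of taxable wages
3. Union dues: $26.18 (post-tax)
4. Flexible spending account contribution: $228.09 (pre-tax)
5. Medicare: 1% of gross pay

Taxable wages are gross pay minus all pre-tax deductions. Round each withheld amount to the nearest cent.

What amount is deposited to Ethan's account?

$11,364.48

Flexible spending account contribution: $228.09
Taxable wages = $12,765.34 − $228.09 = $12,537.25
Municipal income tax: $12,537.25 × 0.01 = $125.37
Medicare: $12,765.34 × 0.01 = $127.65
Social Security tax: $12,765.34 × 0.07 = $893.57
Union dues: $26.18
Total deductions = $228.09 + $125.37 + $127.65 + $893.57 + $26.18 = $1,400.86
Net pay = $12,765.34 − $1,400.86 = $11,364.48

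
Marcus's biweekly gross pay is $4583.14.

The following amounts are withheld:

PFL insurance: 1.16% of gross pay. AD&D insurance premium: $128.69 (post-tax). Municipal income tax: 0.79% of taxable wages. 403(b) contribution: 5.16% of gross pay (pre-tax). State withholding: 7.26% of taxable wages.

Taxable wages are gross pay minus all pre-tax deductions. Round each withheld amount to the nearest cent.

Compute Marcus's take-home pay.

$3814.89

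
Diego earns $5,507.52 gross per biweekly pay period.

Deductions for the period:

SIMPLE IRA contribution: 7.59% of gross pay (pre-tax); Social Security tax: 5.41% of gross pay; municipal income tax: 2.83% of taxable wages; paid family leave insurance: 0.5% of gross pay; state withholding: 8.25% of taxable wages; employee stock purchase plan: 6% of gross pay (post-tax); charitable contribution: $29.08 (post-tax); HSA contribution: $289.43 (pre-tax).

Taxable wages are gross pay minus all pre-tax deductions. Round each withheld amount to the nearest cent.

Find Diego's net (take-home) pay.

HSA contribution: $289.43
SIMPLE IRA contribution: $5,507.52 × 0.0759 = $418.02
Pre-tax total = $289.43 + $418.02 = $707.45
Taxable wages = $5,507.52 − $707.45 = $4,800.07
State withholding: $4,800.07 × 0.0825 = $396.01
Municipal income tax: $4,800.07 × 0.0283 = $135.84
Social Security tax: $5,507.52 × 0.0541 = $297.96
Paid family leave insurance: $5,507.52 × 0.005 = $27.54
Charitable contribution: $29.08
Employee stock purchase plan: $5,507.52 × 0.06 = $330.45
Total deductions = $289.43 + $418.02 + $396.01 + $135.84 + $297.96 + $27.54 + $29.08 + $330.45 = $1,924.33
Net pay = $5,507.52 − $1,924.33 = $3,583.19

$3,583.19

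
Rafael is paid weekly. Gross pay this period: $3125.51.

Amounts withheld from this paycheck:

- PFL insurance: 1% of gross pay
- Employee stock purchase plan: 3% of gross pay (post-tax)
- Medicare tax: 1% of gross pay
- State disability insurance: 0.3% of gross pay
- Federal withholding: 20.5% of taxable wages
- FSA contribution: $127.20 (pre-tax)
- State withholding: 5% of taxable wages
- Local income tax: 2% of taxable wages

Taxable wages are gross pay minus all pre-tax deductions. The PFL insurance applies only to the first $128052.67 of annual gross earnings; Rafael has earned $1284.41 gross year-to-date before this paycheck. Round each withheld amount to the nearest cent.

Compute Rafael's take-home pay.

FSA contribution: $127.20
Taxable wages = $3125.51 − $127.20 = $2998.31
Federal withholding: $2998.31 × 0.205 = $614.65
State withholding: $2998.31 × 0.05 = $149.92
Local income tax: $2998.31 × 0.02 = $59.97
State disability insurance: $3125.51 × 0.003 = $9.38
Medicare tax: $3125.51 × 0.01 = $31.26
PFL insurance: cap not yet reached, full $3125.51 is subject → $3125.51 × 0.01 = $31.26
Employee stock purchase plan: $3125.51 × 0.03 = $93.77
Total deductions = $127.20 + $614.65 + $149.92 + $59.97 + $9.38 + $31.26 + $31.26 + $93.77 = $1117.41
Net pay = $3125.51 − $1117.41 = $2008.10

$2008.10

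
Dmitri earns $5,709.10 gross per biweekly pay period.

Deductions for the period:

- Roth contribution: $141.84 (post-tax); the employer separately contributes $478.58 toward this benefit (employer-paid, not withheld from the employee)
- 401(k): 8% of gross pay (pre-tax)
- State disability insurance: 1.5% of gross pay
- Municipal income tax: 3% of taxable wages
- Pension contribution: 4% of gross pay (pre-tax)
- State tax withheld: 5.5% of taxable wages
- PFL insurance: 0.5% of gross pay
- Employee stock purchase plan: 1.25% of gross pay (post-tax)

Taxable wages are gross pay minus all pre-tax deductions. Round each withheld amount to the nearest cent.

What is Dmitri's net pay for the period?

$4,269.58

Pension contribution: $5,709.10 × 0.04 = $228.36
401(k): $5,709.10 × 0.08 = $456.73
Pre-tax total = $228.36 + $456.73 = $685.09
Taxable wages = $5,709.10 − $685.09 = $5,024.01
Municipal income tax: $5,024.01 × 0.03 = $150.72
State tax withheld: $5,024.01 × 0.055 = $276.32
State disability insurance: $5,709.10 × 0.015 = $85.64
PFL insurance: $5,709.10 × 0.005 = $28.55
Employee stock purchase plan: $5,709.10 × 0.0125 = $71.36
Roth contribution: $141.84
(Employer's $478.58 toward Roth contribution is not withheld from the employee.)
Total deductions = $228.36 + $456.73 + $150.72 + $276.32 + $85.64 + $28.55 + $71.36 + $141.84 = $1,439.52
Net pay = $5,709.10 − $1,439.52 = $4,269.58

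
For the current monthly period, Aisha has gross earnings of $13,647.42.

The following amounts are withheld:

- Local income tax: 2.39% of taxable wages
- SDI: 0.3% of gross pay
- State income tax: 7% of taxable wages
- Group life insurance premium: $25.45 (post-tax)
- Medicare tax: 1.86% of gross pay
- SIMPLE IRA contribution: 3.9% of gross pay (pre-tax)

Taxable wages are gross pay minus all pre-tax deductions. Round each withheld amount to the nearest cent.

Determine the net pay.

SIMPLE IRA contribution: $13,647.42 × 0.039 = $532.25
Taxable wages = $13,647.42 − $532.25 = $13,115.17
Local income tax: $13,115.17 × 0.0239 = $313.45
State income tax: $13,115.17 × 0.07 = $918.06
SDI: $13,647.42 × 0.003 = $40.94
Medicare tax: $13,647.42 × 0.0186 = $253.84
Group life insurance premium: $25.45
Total deductions = $532.25 + $313.45 + $918.06 + $40.94 + $253.84 + $25.45 = $2,083.99
Net pay = $13,647.42 − $2,083.99 = $11,563.43

$11,563.43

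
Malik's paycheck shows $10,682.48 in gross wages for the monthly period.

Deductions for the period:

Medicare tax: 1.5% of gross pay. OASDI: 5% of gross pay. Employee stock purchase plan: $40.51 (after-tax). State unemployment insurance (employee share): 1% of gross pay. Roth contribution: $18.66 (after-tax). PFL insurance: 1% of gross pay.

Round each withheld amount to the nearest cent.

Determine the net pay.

State unemployment insurance (employee share): $10,682.48 × 0.01 = $106.82
Medicare tax: $10,682.48 × 0.015 = $160.24
PFL insurance: $10,682.48 × 0.01 = $106.82
OASDI: $10,682.48 × 0.05 = $534.12
Employee stock purchase plan: $40.51
Roth contribution: $18.66
Total deductions = $106.82 + $160.24 + $106.82 + $534.12 + $40.51 + $18.66 = $967.17
Net pay = $10,682.48 − $967.17 = $9,715.31

$9,715.31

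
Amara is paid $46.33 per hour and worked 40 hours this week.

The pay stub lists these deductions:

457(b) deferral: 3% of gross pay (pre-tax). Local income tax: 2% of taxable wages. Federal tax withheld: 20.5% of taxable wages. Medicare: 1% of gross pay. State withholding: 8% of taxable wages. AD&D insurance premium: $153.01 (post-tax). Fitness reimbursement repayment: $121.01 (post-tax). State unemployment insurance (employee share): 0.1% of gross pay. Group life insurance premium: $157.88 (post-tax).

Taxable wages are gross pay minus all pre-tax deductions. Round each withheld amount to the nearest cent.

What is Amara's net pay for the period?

Gross pay: 40 × $46.33 = $1,853.20
457(b) deferral: $1,853.20 × 0.03 = $55.60
Taxable wages = $1,853.20 − $55.60 = $1,797.60
State withholding: $1,797.60 × 0.08 = $143.81
Local income tax: $1,797.60 × 0.02 = $35.95
Federal tax withheld: $1,797.60 × 0.205 = $368.51
State unemployment insurance (employee share): $1,853.20 × 0.001 = $1.85
Medicare: $1,853.20 × 0.01 = $18.53
AD&D insurance premium: $153.01
Group life insurance premium: $157.88
Fitness reimbursement repayment: $121.01
Total deductions = $55.60 + $143.81 + $35.95 + $368.51 + $1.85 + $18.53 + $153.01 + $157.88 + $121.01 = $1,056.15
Net pay = $1,853.20 − $1,056.15 = $797.05

$797.05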